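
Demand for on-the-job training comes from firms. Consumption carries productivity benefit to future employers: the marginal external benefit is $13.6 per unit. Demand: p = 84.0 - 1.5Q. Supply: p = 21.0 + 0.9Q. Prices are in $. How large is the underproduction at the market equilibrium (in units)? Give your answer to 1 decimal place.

5.7 units

Market equilibrium (private): 21.0 + 0.9Q = 84.0 - 1.5Q → Q_m = 26.2500.
Social marginal benefit = demand + MEB = 97.6 - 1.5Q.
Set SMB = MC: 97.6 - 1.5Q = 21.0 + 0.9Q → Q* = 31.9167.
Gap = |26.2500 − 31.9167| = 5.6667.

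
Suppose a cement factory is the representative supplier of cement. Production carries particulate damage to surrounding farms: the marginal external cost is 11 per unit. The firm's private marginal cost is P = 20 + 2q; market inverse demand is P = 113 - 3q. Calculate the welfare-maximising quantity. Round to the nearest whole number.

q* = 16

Social marginal cost = private MC + MEC = 31 + 2q.
Set SMC = demand: 31 + 2q = 113 - 3q → q* = 16.4000.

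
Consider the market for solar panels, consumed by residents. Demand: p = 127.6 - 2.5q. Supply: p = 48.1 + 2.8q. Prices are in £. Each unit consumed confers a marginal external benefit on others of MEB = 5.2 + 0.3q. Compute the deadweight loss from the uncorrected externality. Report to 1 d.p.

DWL = £9.4

Market equilibrium (private): 48.1 + 2.8q = 127.6 - 2.5q → q_m = 15.0000.
Social marginal benefit = demand + MEB = 132.8 - 2.2q.
Set SMB = MC: 132.8 - 2.2q = 48.1 + 2.8q → q* = 16.9400.
The loss is the area between SMB and MC from q* to q_m; with linear curves that's a triangle of height MEB(q_m).
DWL = ½ × 1.9400 × 9.7000 = 9.4090.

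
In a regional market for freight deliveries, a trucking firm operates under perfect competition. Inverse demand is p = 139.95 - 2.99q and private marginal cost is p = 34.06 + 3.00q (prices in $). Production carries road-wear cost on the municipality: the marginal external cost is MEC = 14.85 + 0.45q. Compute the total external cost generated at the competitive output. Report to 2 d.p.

Market equilibrium (private): 34.06 + 3.00q = 139.95 - 2.99q → q_m = 17.6778.
Total external cost = ∫₀^{q_m} (14.85 + 0.45q) dq = 14.85×17.6778 + ½×0.45×17.6778² = 332.8289.

$332.83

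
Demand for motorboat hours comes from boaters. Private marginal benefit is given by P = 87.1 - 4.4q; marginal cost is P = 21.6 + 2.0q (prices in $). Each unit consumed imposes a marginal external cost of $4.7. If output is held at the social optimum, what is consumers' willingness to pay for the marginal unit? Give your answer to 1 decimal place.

P = $45.3

Social marginal benefit = demand − MEC = 82.4 - 4.4q.
Set SMB = MC: 82.4 - 4.4q = 21.6 + 2.0q → q* = 9.5000.
Consumer price on the demand curve at q*: 87.1 − 4.4×9.5000 = 45.3000.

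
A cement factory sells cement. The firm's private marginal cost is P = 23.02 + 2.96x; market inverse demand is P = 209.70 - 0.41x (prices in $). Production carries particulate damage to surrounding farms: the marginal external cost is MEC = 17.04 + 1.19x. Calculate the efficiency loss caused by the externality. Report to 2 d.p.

Market equilibrium (private): 23.02 + 2.96x = 209.70 - 0.41x → x_m = 55.3947.
Social marginal cost = private MC + MEC = 40.06 + 4.15x.
Set SMC = demand: 40.06 + 4.15x = 209.70 - 0.41x → x* = 37.2018.
Between x* and x_m the wedge SMC − demand runs linearly from 0 to MEC(x_m), so the loss is a triangle.
DWL = ½ × 18.1929 × 82.9596 = 754.6379.

DWL = $754.64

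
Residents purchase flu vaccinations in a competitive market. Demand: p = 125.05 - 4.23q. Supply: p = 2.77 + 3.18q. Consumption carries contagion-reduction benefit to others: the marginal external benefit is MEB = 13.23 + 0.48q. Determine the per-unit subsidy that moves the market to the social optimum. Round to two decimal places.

Social marginal benefit = demand + MEB = 138.28 - 3.75q.
Set SMB = MC: 138.28 - 3.75q = 2.77 + 3.18q → q* = 19.5541.
The Pigouvian subsidy equals MEB at q*: 13.23 + 0.48×19.5541 = 22.6160.

subsidy = 22.62 per unit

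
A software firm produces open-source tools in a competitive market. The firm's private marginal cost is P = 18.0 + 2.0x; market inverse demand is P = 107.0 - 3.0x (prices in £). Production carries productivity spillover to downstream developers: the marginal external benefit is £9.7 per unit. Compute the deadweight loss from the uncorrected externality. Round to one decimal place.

Market equilibrium (private): 18.0 + 2.0x = 107.0 - 3.0x → x_m = 17.8000.
Social marginal cost = private MC − MEB = 8.3 + 2.0x.
Set SMC = demand: 8.3 + 2.0x = 107.0 - 3.0x → x* = 19.7400.
The loss is the area between SMC and demand from x* to x_m; with linear curves that's a triangle of height MEB(x_m).
DWL = ½ × 1.9400 × 9.7000 = 9.4090.

DWL = £9.4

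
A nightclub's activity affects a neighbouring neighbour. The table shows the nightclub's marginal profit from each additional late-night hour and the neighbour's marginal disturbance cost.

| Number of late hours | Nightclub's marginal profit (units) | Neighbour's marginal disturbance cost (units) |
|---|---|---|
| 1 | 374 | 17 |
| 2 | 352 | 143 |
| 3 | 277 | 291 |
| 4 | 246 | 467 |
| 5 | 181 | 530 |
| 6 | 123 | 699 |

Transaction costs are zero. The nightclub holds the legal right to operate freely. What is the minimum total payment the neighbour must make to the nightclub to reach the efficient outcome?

827

Left alone the nightclub would choose level 6 (marginal profit stays positive).
Efficient level: k* = 2 (marginal profit ≥ marginal disturbance cost through 2).
The neighbour must at least cover the nightclub's forgone profit from cutting 6→2: 277 + 246 + 181 + 123 = 827.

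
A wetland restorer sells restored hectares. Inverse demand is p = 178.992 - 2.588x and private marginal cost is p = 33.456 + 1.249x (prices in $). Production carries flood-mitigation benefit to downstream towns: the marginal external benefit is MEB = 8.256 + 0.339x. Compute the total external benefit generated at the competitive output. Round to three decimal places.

$556.999

Market equilibrium (private): 33.456 + 1.249x = 178.992 - 2.588x → x_m = 37.9296.
Total external benefit = ∫₀^{x_m} (8.256 + 0.339x) dx = 8.256×37.9296 + ½×0.339×37.9296² = 556.9987.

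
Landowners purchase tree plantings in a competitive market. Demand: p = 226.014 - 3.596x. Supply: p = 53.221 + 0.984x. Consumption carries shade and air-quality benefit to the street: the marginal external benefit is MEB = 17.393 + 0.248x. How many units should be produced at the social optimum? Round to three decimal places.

x* = 43.903

Social marginal benefit = demand + MEB = 243.407 - 3.348x.
Set SMB = MC: 243.407 - 3.348x = 53.221 + 0.984x → x* = 43.9026.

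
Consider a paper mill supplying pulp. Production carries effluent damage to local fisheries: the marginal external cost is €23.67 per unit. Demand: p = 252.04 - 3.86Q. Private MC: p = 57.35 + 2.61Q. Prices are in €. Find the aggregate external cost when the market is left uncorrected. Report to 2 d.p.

€712.26

Market equilibrium (private): 57.35 + 2.61Q = 252.04 - 3.86Q → Q_m = 30.0912.
Total external cost = MEC × Q_m = 23.67 × 30.0912 = 712.2587.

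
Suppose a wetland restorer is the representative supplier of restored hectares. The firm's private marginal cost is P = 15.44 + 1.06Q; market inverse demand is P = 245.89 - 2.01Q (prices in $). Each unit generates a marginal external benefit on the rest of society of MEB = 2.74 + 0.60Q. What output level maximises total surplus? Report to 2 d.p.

Q* = 94.41

Social marginal cost = private MC − MEB = 12.70 + 0.46Q.
Set SMC = demand: 12.70 + 0.46Q = 245.89 - 2.01Q → Q* = 94.4089.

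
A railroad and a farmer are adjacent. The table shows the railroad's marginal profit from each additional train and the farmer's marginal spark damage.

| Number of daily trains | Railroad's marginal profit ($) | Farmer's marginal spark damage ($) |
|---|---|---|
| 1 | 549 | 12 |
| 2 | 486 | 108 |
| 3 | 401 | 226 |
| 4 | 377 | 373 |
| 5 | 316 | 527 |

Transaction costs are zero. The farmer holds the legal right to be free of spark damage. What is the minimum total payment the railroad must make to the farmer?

$719

Efficient level: marginal profit ≥ marginal spark damage through level 4, so k* = 4.
With the farmer holding the right, the railroad must at least compensate total damage at k*: 12 + 108 + 226 + 373 = 719.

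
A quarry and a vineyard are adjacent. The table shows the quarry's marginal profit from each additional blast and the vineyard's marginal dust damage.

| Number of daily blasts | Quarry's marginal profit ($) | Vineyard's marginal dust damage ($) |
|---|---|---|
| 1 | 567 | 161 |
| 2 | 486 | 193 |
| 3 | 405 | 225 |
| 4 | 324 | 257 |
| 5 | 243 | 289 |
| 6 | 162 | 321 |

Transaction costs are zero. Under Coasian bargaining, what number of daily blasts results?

4

Bargaining reaches the level where marginal profit last exceeds marginal dust damage.
That holds through level 4 (324 ≥ 257) but not at 5 (243 < 289).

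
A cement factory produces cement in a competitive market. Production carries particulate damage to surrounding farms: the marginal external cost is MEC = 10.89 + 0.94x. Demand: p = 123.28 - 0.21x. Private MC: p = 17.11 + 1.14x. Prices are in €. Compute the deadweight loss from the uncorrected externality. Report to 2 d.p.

DWL = €1570.68

Market equilibrium (private): 17.11 + 1.14x = 123.28 - 0.21x → x_m = 78.6444.
Social marginal cost = private MC + MEC = 28.00 + 2.08x.
Set SMC = demand: 28.00 + 2.08x = 123.28 - 0.21x → x* = 41.6070.
The loss is the area between SMC and demand from x* to x_m; with linear curves that's a triangle of height MEC(x_m).
DWL = ½ × 37.0374 × 84.8158 = 1570.6784.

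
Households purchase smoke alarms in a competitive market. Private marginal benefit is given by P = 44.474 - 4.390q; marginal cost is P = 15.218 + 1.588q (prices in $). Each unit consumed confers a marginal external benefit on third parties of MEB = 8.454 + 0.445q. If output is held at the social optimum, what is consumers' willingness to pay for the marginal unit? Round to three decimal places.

Social marginal benefit = demand + MEB = 52.928 - 3.945q.
Set SMB = MC: 52.928 - 3.945q = 15.218 + 1.588q → q* = 6.8155.
Consumer price on the demand curve at q*: 44.474 − 4.390×6.8155 = 14.5540.

P = $14.554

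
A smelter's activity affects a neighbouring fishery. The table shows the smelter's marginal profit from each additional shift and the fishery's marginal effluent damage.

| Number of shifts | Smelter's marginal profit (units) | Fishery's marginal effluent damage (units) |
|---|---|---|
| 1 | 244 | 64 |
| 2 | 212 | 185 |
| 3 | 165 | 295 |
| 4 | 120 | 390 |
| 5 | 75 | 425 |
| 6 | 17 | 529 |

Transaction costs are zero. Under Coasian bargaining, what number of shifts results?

Bargaining reaches the level where marginal profit last exceeds marginal effluent damage.
That holds through level 2 (212 ≥ 185) but not at 3 (165 < 295).

2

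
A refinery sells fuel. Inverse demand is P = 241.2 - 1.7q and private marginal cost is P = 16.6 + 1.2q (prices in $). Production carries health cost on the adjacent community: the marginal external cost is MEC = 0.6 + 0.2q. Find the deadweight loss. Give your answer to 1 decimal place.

Market equilibrium (private): 16.6 + 1.2q = 241.2 - 1.7q → q_m = 77.4483.
Social marginal cost = private MC + MEC = 17.2 + 1.4q.
Set SMC = demand: 17.2 + 1.4q = 241.2 - 1.7q → q* = 72.2581.
The welfare-loss triangle has base |q_m − q*| and height MEC(q_m) (the vertical gap between SMC and demand is zero at q* and MEC at q_m).
DWL = ½ × 5.1902 × 16.0897 = 41.7544.

DWL = $41.8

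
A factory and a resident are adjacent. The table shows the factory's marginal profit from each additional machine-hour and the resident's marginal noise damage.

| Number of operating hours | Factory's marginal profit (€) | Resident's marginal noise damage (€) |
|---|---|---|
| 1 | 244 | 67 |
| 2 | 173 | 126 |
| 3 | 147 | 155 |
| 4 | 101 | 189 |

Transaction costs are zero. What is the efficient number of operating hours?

2

Bargaining reaches the level where marginal profit last exceeds marginal noise damage.
That holds through level 2 (173 ≥ 126) but not at 3 (147 < 155).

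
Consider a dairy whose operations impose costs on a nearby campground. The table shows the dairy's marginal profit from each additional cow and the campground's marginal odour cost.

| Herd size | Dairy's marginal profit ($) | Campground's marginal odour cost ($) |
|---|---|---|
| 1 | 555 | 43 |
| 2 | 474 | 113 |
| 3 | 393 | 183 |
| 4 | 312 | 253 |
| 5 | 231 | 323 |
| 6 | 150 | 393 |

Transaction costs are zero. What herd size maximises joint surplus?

4

Bargaining reaches the level where marginal profit last exceeds marginal odour cost.
That holds through level 4 (312 ≥ 253) but not at 5 (231 < 323).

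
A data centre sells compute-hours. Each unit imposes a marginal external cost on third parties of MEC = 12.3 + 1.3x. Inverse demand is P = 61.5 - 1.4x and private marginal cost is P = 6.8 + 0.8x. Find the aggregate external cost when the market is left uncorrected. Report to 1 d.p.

Market equilibrium (private): 6.8 + 0.8x = 61.5 - 1.4x → x_m = 24.8636.
Total external cost = ∫₀^{x_m} (12.3 + 1.3x) dx = 12.3×24.8636 + ½×1.3×24.8636² = 707.6514.

707.7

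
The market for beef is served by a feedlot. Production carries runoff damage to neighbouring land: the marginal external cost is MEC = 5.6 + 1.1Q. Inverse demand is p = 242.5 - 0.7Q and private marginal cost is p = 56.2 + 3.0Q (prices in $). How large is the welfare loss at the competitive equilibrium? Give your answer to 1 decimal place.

DWL = $387.4

Market equilibrium (private): 56.2 + 3.0Q = 242.5 - 0.7Q → Q_m = 50.3514.
Social marginal cost = private MC + MEC = 61.8 + 4.1Q.
Set SMC = demand: 61.8 + 4.1Q = 242.5 - 0.7Q → Q* = 37.6458.
Height of the DWL triangle at Q_m is SMC(Q_m) − demand(Q_m) = MEC(Q_m) = 60.9865.
DWL = ½ × 12.7056 × 60.9865 = 387.4350.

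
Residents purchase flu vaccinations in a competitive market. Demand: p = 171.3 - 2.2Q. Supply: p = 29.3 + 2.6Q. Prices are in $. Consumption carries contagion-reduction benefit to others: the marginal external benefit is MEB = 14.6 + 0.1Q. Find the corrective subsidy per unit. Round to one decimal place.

subsidy = $17.9 per unit

Social marginal benefit = demand + MEB = 185.9 - 2.1Q.
Set SMB = MC: 185.9 - 2.1Q = 29.3 + 2.6Q → Q* = 33.3191.
The Pigouvian subsidy equals MEB at Q*: 14.6 + 0.1×33.3191 = 17.9319.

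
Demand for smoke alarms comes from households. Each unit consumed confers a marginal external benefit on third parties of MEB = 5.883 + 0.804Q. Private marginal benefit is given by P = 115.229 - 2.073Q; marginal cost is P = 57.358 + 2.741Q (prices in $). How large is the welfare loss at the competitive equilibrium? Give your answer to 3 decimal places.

DWL = $30.143

Market equilibrium (private): 57.358 + 2.741Q = 115.229 - 2.073Q → Q_m = 12.0214.
Social marginal benefit = demand + MEB = 121.112 - 1.269Q.
Set SMB = MC: 121.112 - 1.269Q = 57.358 + 2.741Q → Q* = 15.8988.
The loss is the area between SMB and MC from Q* to Q_m; with linear curves that's a triangle of height MEB(Q_m).
DWL = ½ × 3.8774 × 15.5482 = 30.1433.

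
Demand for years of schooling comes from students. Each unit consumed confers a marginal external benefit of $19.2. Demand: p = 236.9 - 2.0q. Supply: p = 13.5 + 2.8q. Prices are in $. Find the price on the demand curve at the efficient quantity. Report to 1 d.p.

P = $135.8

Social marginal benefit = demand + MEB = 256.1 - 2.0q.
Set SMB = MC: 256.1 - 2.0q = 13.5 + 2.8q → q* = 50.5417.
Consumer price on the demand curve at q*: 236.9 − 2.0×50.5417 = 135.8166.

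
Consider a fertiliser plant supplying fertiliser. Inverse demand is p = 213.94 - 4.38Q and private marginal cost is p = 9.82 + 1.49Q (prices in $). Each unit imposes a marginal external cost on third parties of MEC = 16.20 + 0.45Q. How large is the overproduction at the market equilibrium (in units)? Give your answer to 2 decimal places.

5.04 units

Market equilibrium (private): 9.82 + 1.49Q = 213.94 - 4.38Q → Q_m = 34.7734.
Social marginal cost = private MC + MEC = 26.02 + 1.94Q.
Set SMC = demand: 26.02 + 1.94Q = 213.94 - 4.38Q → Q* = 29.7342.
Gap = |34.7734 − 29.7342| = 5.0392.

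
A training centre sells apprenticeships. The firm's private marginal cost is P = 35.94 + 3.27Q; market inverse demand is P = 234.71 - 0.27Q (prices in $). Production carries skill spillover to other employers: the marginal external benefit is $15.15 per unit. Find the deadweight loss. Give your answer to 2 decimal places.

DWL = $32.42

Market equilibrium (private): 35.94 + 3.27Q = 234.71 - 0.27Q → Q_m = 56.1497.
Social marginal cost = private MC − MEB = 20.79 + 3.27Q.
Set SMC = demand: 20.79 + 3.27Q = 234.71 - 0.27Q → Q* = 60.4294.
Height of the DWL triangle at Q_m is demand(Q_m) − SMC(Q_m) = MEB(Q_m) = 15.1500.
DWL = ½ × 4.2797 × 15.1500 = 32.4187.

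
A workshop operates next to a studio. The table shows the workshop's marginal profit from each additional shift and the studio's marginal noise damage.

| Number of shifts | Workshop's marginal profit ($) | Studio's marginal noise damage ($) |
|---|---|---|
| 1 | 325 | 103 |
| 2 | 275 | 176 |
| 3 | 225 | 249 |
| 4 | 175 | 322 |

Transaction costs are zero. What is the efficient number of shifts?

2

Bargaining reaches the level where marginal profit last exceeds marginal noise damage.
That holds through level 2 (275 ≥ 176) but not at 3 (225 < 249).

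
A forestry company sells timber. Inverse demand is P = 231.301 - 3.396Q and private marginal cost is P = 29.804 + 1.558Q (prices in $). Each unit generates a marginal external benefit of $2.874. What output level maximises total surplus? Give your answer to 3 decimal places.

Social marginal cost = private MC − MEB = 26.930 + 1.558Q.
Set SMC = demand: 26.930 + 1.558Q = 231.301 - 3.396Q → Q* = 41.2537.

Q* = 41.254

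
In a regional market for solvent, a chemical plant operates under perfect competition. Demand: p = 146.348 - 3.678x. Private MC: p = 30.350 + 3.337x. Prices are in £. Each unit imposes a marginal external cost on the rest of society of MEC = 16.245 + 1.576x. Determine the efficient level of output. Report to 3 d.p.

x* = 11.611

Social marginal cost = private MC + MEC = 46.595 + 4.913x.
Set SMC = demand: 46.595 + 4.913x = 146.348 - 3.678x → x* = 11.6113.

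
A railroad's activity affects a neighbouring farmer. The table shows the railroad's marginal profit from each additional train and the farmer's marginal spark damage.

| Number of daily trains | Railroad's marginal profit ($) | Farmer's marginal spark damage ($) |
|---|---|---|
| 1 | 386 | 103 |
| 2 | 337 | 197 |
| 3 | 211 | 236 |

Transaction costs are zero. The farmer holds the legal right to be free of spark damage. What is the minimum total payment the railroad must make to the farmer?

$300

Efficient level: marginal profit ≥ marginal spark damage through level 2, so k* = 2.
With the farmer holding the right, the railroad must at least compensate total damage at k*: 103 + 197 = 300.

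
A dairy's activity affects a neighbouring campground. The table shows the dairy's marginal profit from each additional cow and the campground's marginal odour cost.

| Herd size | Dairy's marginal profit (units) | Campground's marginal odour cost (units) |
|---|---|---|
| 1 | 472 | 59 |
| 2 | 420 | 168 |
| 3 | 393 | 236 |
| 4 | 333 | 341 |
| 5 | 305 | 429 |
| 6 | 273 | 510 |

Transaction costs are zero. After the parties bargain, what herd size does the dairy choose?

3

Bargaining reaches the level where marginal profit last exceeds marginal odour cost.
That holds through level 3 (393 ≥ 236) but not at 4 (333 < 341).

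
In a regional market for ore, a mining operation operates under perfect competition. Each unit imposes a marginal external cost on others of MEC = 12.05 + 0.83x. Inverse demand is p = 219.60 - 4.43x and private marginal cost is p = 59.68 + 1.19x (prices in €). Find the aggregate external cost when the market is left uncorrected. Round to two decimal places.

Market equilibrium (private): 59.68 + 1.19x = 219.60 - 4.43x → x_m = 28.4555.
Total external cost = ∫₀^{x_m} (12.05 + 0.83x) dx = 12.05×28.4555 + ½×0.83×28.4555² = 678.9207.

€678.92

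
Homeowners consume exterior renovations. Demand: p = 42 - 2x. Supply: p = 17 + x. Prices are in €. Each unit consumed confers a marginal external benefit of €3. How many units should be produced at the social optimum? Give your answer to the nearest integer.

x* = 9

Social marginal benefit = demand + MEB = 45 - 2x.
Set SMB = MC: 45 - 2x = 17 + x → x* = 9.3333.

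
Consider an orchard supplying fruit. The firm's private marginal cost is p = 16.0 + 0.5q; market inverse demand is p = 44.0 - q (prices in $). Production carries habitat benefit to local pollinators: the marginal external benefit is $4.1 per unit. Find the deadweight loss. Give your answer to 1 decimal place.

DWL = $5.6

Market equilibrium (private): 16.0 + 0.5q = 44.0 - q → q_m = 18.6667.
Social marginal cost = private MC − MEB = 11.9 + 0.5q.
Set SMC = demand: 11.9 + 0.5q = 44.0 - q → q* = 21.4000.
Height of the DWL triangle at q_m is demand(q_m) − SMC(q_m) = MEB(q_m) = 4.1000.
DWL = ½ × 2.7333 × 4.1000 = 5.6033.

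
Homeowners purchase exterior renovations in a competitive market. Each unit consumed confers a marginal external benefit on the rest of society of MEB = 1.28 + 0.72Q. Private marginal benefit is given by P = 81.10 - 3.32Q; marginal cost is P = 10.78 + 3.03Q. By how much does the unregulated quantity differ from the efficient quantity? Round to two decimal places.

Market equilibrium (private): 10.78 + 3.03Q = 81.10 - 3.32Q → Q_m = 11.0740.
Social marginal benefit = demand + MEB = 82.38 - 2.60Q.
Set SMB = MC: 82.38 - 2.60Q = 10.78 + 3.03Q → Q* = 12.7176.
Gap = |11.0740 − 12.7176| = 1.6436.

1.64 units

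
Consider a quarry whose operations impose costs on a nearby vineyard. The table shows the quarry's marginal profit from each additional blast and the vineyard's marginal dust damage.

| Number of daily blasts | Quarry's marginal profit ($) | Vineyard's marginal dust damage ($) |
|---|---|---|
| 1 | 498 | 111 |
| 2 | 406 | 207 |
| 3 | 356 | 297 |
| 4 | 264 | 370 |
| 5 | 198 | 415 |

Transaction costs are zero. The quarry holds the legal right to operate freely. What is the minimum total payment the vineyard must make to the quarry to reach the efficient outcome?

$462

Left alone the quarry would choose level 5 (marginal profit stays positive).
Efficient level: k* = 3 (marginal profit ≥ marginal dust damage through 3).
The vineyard must at least cover the quarry's forgone profit from cutting 5→3: 264 + 198 = 462.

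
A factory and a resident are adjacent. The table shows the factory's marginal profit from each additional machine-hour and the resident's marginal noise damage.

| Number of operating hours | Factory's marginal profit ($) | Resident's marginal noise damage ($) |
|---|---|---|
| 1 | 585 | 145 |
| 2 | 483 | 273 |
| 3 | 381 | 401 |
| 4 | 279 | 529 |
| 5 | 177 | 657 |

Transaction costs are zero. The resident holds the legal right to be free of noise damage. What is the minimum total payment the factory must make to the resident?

Efficient level: marginal profit ≥ marginal noise damage through level 2, so k* = 2.
With the resident holding the right, the factory must at least compensate total damage at k*: 145 + 273 = 418.

$418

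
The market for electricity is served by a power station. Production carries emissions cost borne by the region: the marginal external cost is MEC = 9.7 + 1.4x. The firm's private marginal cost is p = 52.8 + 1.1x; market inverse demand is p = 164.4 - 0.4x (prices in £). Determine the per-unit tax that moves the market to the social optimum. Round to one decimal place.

Social marginal cost = private MC + MEC = 62.5 + 2.5x.
Set SMC = demand: 62.5 + 2.5x = 164.4 - 0.4x → x* = 35.1379.
The Pigouvian tax equals MEC at x*: 9.7 + 1.4×35.1379 = 58.8931.

tax = £58.9 per unit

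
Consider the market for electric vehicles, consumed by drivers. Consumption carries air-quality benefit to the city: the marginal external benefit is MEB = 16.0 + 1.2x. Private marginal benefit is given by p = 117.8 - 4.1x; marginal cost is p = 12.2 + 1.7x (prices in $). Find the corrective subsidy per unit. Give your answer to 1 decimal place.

Social marginal benefit = demand + MEB = 133.8 - 2.9x.
Set SMB = MC: 133.8 - 2.9x = 12.2 + 1.7x → x* = 26.4348.
The Pigouvian subsidy equals MEB at x*: 16.0 + 1.2×26.4348 = 47.7218.

subsidy = $47.7 per unit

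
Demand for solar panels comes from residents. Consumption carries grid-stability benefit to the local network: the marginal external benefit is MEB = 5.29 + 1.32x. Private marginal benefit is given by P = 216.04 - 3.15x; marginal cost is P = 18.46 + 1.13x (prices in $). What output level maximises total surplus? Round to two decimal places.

Social marginal benefit = demand + MEB = 221.33 - 1.83x.
Set SMB = MC: 221.33 - 1.83x = 18.46 + 1.13x → x* = 68.5372.

x* = 68.54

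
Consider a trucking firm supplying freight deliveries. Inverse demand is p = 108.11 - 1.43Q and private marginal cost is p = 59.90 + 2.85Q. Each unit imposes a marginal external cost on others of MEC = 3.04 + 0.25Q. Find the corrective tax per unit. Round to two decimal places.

tax = 5.53 per unit

Social marginal cost = private MC + MEC = 62.94 + 3.10Q.
Set SMC = demand: 62.94 + 3.10Q = 108.11 - 1.43Q → Q* = 9.9713.
The Pigouvian tax equals MEC at Q*: 3.04 + 0.25×9.9713 = 5.5328.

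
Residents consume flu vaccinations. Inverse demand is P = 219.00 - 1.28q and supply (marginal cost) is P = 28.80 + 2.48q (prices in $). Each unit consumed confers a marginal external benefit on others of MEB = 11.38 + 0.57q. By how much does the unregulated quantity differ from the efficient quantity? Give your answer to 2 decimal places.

Market equilibrium (private): 28.80 + 2.48q = 219.00 - 1.28q → q_m = 50.5851.
Social marginal benefit = demand + MEB = 230.38 - 0.71q.
Set SMB = MC: 230.38 - 0.71q = 28.80 + 2.48q → q* = 63.1912.
Gap = |50.5851 − 63.1912| = 12.6061.

12.61 units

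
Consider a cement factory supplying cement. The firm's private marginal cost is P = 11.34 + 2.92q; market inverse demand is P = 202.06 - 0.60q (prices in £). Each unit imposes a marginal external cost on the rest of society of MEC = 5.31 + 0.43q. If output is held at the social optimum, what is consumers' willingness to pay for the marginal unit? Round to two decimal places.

P = £173.90

Social marginal cost = private MC + MEC = 16.65 + 3.35q.
Set SMC = demand: 16.65 + 3.35q = 202.06 - 0.60q → q* = 46.9392.
Consumer price on the demand curve at q*: 202.06 − 0.60×46.9392 = 173.8965.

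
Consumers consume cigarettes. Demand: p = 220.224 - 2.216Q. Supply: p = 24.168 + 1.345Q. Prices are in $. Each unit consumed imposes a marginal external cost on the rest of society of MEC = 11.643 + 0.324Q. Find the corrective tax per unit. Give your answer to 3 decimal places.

tax = $27.023 per unit

Social marginal benefit = demand − MEC = 208.581 - 2.540Q.
Set SMB = MC: 208.581 - 2.540Q = 24.168 + 1.345Q → Q* = 47.4680.
The Pigouvian tax equals MEC at Q*: 11.643 + 0.324×47.4680 = 27.0226.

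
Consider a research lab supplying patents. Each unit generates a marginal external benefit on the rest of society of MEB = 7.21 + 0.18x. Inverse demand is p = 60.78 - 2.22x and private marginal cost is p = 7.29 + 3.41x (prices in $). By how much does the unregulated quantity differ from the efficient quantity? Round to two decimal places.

Market equilibrium (private): 7.29 + 3.41x = 60.78 - 2.22x → x_m = 9.5009.
Social marginal cost = private MC − MEB = 0.08 + 3.23x.
Set SMC = demand: 0.08 + 3.23x = 60.78 - 2.22x → x* = 11.1376.
Gap = |9.5009 − 11.1376| = 1.6367.

1.64 units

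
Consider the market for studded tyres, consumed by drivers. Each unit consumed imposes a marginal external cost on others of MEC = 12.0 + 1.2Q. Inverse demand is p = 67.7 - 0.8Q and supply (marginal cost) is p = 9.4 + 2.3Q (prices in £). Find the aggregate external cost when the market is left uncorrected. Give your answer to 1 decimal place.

Market equilibrium (private): 9.4 + 2.3Q = 67.7 - 0.8Q → Q_m = 18.8065.
Total external cost = ∫₀^{Q_m} (12.0 + 1.2Q) dQ = 12.0×18.8065 + ½×1.2×18.8065² = 437.8887.

£437.9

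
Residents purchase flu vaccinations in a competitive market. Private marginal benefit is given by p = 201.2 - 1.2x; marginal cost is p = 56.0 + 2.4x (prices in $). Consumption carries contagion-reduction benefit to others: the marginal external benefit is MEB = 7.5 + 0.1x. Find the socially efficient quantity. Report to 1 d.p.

Social marginal benefit = demand + MEB = 208.7 - 1.1x.
Set SMB = MC: 208.7 - 1.1x = 56.0 + 2.4x → x* = 43.6286.

x* = 43.6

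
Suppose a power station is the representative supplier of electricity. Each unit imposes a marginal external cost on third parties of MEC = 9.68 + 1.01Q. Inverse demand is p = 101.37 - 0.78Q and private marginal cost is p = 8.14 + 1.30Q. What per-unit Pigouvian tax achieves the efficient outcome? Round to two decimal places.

tax = 36.99 per unit

Social marginal cost = private MC + MEC = 17.82 + 2.31Q.
Set SMC = demand: 17.82 + 2.31Q = 101.37 - 0.78Q → Q* = 27.0388.
The Pigouvian tax equals MEC at Q*: 9.68 + 1.01×27.0388 = 36.9892.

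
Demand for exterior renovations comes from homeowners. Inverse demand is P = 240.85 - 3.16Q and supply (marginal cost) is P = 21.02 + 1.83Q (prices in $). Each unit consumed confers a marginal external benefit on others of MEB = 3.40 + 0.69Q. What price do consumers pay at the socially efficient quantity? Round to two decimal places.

P = $76.80

Social marginal benefit = demand + MEB = 244.25 - 2.47Q.
Set SMB = MC: 244.25 - 2.47Q = 21.02 + 1.83Q → Q* = 51.9140.
Consumer price on the demand curve at Q*: 240.85 − 3.16×51.9140 = 76.8018.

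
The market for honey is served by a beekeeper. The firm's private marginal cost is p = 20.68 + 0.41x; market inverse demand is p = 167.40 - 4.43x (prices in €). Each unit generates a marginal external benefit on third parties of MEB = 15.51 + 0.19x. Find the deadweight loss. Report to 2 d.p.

Market equilibrium (private): 20.68 + 0.41x = 167.40 - 4.43x → x_m = 30.3140.
Social marginal cost = private MC − MEB = 5.17 + 0.22x.
Set SMC = demand: 5.17 + 0.22x = 167.40 - 4.43x → x* = 34.8882.
The loss is the area between SMC and demand from x* to x_m; with linear curves that's a triangle of height MEB(x_m).
DWL = ½ × 4.5742 × 21.2697 = 48.6459.

DWL = €48.65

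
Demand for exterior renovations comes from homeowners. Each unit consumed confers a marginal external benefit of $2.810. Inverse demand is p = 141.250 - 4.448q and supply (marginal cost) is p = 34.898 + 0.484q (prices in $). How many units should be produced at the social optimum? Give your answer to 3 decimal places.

Social marginal benefit = demand + MEB = 144.060 - 4.448q.
Set SMB = MC: 144.060 - 4.448q = 34.898 + 0.484q → q* = 22.1334.

q* = 22.133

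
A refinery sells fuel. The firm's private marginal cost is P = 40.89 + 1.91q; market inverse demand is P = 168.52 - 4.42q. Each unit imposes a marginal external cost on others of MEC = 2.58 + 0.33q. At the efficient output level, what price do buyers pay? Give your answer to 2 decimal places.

P = 85.53

Social marginal cost = private MC + MEC = 43.47 + 2.24q.
Set SMC = demand: 43.47 + 2.24q = 168.52 - 4.42q → q* = 18.7763.
Consumer price on the demand curve at q*: 168.52 − 4.42×18.7763 = 85.5288.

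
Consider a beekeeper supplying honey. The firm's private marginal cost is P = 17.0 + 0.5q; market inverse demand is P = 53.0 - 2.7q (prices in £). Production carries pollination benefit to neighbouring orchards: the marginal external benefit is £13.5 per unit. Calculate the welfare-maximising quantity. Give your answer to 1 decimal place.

q* = 15.5

Social marginal cost = private MC − MEB = 3.5 + 0.5q.
Set SMC = demand: 3.5 + 0.5q = 53.0 - 2.7q → q* = 15.4688.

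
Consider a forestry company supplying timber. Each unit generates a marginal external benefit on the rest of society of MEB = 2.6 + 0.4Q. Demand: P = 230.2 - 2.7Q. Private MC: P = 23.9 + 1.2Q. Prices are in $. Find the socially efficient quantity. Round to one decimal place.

Q* = 59.7

Social marginal cost = private MC − MEB = 21.3 + 0.8Q.
Set SMC = demand: 21.3 + 0.8Q = 230.2 - 2.7Q → Q* = 59.6857.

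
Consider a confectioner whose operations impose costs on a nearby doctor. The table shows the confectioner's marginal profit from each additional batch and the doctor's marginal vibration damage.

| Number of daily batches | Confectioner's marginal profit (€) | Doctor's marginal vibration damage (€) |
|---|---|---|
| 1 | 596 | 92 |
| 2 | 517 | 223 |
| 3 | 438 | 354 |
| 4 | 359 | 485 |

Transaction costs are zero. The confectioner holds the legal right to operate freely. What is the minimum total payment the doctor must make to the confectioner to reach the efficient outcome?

Left alone the confectioner would choose level 4 (marginal profit stays positive).
Efficient level: k* = 3 (marginal profit ≥ marginal vibration damage through 3).
The doctor must at least cover the confectioner's forgone profit from cutting 4→3: 359 = 359.

€359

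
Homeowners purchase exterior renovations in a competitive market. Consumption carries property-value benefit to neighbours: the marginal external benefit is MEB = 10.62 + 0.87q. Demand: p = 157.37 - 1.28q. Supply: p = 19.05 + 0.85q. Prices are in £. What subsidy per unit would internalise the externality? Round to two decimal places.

subsidy = £113.46 per unit

Social marginal benefit = demand + MEB = 167.99 - 0.41q.
Set SMB = MC: 167.99 - 0.41q = 19.05 + 0.85q → q* = 118.2063.
The Pigouvian subsidy equals MEB at q*: 10.62 + 0.87×118.2063 = 113.4595.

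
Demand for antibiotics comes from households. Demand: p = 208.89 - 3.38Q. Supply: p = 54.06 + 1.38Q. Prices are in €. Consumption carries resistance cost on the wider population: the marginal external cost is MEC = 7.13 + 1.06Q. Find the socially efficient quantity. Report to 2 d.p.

Social marginal benefit = demand − MEC = 201.76 - 4.44Q.
Set SMB = MC: 201.76 - 4.44Q = 54.06 + 1.38Q → Q* = 25.3780.

Q* = 25.38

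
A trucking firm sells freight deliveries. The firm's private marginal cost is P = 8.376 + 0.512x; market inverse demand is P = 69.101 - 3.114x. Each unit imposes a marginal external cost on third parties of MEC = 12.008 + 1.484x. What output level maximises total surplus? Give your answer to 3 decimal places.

Social marginal cost = private MC + MEC = 20.384 + 1.996x.
Set SMC = demand: 20.384 + 1.996x = 69.101 - 3.114x → x* = 9.5337.

x* = 9.534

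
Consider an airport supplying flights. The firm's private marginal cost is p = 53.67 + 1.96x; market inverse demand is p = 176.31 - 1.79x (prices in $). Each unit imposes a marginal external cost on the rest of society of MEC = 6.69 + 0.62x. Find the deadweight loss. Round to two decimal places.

DWL = $83.20

Market equilibrium (private): 53.67 + 1.96x = 176.31 - 1.79x → x_m = 32.7040.
Social marginal cost = private MC + MEC = 60.36 + 2.58x.
Set SMC = demand: 60.36 + 2.58x = 176.31 - 1.79x → x* = 26.5332.
Height of the DWL triangle at x_m is SMC(x_m) − demand(x_m) = MEC(x_m) = 26.9665.
DWL = ½ × 6.1708 × 26.9665 = 83.2024.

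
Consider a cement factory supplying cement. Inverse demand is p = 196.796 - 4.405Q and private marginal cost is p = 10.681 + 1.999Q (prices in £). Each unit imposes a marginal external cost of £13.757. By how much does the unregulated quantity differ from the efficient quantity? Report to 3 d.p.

2.148 units

Market equilibrium (private): 10.681 + 1.999Q = 196.796 - 4.405Q → Q_m = 29.0623.
Social marginal cost = private MC + MEC = 24.438 + 1.999Q.
Set SMC = demand: 24.438 + 1.999Q = 196.796 - 4.405Q → Q* = 26.9141.
Gap = |29.0623 − 26.9141| = 2.1482.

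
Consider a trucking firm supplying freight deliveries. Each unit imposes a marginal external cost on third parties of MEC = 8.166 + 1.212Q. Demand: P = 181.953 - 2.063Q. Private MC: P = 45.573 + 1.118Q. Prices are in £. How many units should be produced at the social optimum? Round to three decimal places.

Social marginal cost = private MC + MEC = 53.739 + 2.330Q.
Set SMC = demand: 53.739 + 2.330Q = 181.953 - 2.063Q → Q* = 29.1860.

Q* = 29.186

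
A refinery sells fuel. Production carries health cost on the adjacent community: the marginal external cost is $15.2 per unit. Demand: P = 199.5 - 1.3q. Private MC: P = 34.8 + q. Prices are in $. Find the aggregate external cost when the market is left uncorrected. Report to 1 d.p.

Market equilibrium (private): 34.8 + q = 199.5 - 1.3q → q_m = 71.6087.
Total external cost = MEC × q_m = 15.2 × 71.6087 = 1088.4522.

$1088.5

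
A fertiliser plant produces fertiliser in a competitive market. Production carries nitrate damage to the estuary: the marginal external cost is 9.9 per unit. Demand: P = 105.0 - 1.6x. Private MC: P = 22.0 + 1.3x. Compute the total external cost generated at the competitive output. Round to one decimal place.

283.3

Market equilibrium (private): 22.0 + 1.3x = 105.0 - 1.6x → x_m = 28.6207.
Total external cost = MEC × x_m = 9.9 × 28.6207 = 283.3449.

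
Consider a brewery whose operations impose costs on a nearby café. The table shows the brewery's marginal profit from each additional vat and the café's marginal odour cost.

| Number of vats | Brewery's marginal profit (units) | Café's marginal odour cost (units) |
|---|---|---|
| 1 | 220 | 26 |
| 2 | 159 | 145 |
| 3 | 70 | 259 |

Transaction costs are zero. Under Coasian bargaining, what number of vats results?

Bargaining reaches the level where marginal profit last exceeds marginal odour cost.
That holds through level 2 (159 ≥ 145) but not at 3 (70 < 259).

2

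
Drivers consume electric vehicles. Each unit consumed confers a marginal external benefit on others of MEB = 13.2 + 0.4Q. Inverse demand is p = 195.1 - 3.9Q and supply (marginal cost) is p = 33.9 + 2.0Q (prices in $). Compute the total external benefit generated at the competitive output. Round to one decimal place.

$509.9

Market equilibrium (private): 33.9 + 2.0Q = 195.1 - 3.9Q → Q_m = 27.3220.
Total external benefit = ∫₀^{Q_m} (13.2 + 0.4Q) dQ = 13.2×27.3220 + ½×0.4×27.3220² = 509.9487.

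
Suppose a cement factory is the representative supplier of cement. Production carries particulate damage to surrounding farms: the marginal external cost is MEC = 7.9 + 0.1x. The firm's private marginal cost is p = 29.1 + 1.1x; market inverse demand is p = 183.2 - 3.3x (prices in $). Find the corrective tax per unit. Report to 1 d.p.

tax = $11.1 per unit

Social marginal cost = private MC + MEC = 37.0 + 1.2x.
Set SMC = demand: 37.0 + 1.2x = 183.2 - 3.3x → x* = 32.4889.
The Pigouvian tax equals MEC at x*: 7.9 + 0.1×32.4889 = 11.1489.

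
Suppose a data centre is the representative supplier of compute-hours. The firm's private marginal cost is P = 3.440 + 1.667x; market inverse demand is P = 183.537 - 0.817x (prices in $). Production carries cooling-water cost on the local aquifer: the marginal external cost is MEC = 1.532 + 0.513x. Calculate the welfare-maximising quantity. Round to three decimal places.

Social marginal cost = private MC + MEC = 4.972 + 2.180x.
Set SMC = demand: 4.972 + 2.180x = 183.537 - 0.817x → x* = 59.5812.

x* = 59.581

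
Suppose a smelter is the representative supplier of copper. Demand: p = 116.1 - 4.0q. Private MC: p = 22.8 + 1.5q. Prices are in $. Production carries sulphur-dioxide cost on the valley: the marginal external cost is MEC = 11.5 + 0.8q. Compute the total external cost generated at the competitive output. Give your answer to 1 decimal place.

$310.2

Market equilibrium (private): 22.8 + 1.5q = 116.1 - 4.0q → q_m = 16.9636.
Total external cost = ∫₀^{q_m} (11.5 + 0.8q) dq = 11.5×16.9636 + ½×0.8×16.9636² = 310.1869.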